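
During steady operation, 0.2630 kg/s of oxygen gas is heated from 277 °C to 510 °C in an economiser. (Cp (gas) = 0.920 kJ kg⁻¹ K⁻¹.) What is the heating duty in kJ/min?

Q = 3380 kJ/min

Q = ṁ·Cp·ΔT = 0.2630 × 0.920 × (510 − 277) = 56.377 kJ/s
Heating duty = 3382.6 kJ/min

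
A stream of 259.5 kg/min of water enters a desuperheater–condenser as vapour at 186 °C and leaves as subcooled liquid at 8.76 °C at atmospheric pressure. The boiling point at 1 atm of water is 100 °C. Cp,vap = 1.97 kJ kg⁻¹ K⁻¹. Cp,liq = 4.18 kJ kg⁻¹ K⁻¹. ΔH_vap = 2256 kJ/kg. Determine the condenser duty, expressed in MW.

vapour 186→100 °C: -169.42 kJ/kg
condensation at 100 °C: -2256 kJ/kg
liquid 100→8.76 °C: -381.38 kJ/kg
Δh = -169.42 + -2256 + -381.38 = -2806.8 kJ/kg
Q = ṁ·Δh = 259.5 kg/min × -2806.8 kJ/kg = -728370 kJ/min
|Q| = 12139 kW = 12.139 MW

Q_c = 12.1 MW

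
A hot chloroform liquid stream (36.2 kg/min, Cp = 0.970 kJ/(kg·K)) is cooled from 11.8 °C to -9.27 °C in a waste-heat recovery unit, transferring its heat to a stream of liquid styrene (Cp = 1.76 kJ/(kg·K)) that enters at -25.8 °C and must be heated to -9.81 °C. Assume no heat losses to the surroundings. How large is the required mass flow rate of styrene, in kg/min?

Heat released by hot stream: Q = 36.2 × 0.970 × (11.8 − -9.27) = 739.85 kJ/min
Energy balance on cold side (adiabatic exchanger): Q = ṁ_c·Cp_c·(T_c,out − T_c,in)
ṁ_c = 739.85 / [1.76 × (-9.81 − -25.8)] = 26.29 kg/min

ṁ_c = 26.3 kg/min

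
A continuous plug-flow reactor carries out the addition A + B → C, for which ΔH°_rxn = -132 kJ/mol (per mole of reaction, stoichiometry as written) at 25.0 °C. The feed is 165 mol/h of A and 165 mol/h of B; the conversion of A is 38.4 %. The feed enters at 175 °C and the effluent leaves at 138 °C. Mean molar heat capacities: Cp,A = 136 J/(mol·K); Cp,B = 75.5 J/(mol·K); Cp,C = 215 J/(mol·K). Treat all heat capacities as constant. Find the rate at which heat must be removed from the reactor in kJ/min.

Q_out = 160 kJ/min

Extent of reaction ξ = 0.384 × 165 = 63.36 mol/h
Reaction term: ξ·ΔH°_rxn = 63.36 × -132 = -8363.5 kJ/h
Sensible, feed 175→25 °C: -5234.6 kJ/h
Outlet flows (mol/h): A 101.64, B 101.64, C 63.36
Sensible, products 25→138 °C: 3968.5 kJ/h
Q = ΔH = -9629.7 kJ/h = -2.6749 kW
Heat removed = 160.49 kJ/min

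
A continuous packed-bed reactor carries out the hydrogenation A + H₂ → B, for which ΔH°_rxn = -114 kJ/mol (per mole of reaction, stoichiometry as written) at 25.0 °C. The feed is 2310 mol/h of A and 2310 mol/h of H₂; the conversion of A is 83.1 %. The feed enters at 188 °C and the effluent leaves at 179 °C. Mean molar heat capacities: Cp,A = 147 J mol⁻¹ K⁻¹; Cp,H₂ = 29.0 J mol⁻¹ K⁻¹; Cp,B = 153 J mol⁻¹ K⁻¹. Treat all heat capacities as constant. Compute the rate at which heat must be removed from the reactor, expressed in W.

Extent of reaction ξ = 0.831 × 2310 = 1919.6 mol/h
Reaction term: ξ·ΔH°_rxn = 1919.6 × -114 = -218840 kJ/h
Sensible, feed 188→25 °C: -66269 kJ/h
Outlet flows (mol/h): A 390.39, H₂ 390.39, B 1919.6
Sensible, products 25→179 °C: 55811 kJ/h
Q = ΔH = -229290 kJ/h = -63.693 kW
Heat removed = 63693 W

Q_out = 63700 W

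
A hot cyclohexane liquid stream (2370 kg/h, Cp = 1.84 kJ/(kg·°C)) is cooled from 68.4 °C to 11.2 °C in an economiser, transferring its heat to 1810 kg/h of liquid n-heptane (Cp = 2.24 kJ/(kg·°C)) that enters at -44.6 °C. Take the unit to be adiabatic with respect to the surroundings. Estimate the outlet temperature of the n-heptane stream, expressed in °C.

T_c,out = 16.9 °C

Heat released by hot stream: Q = 2370 × 1.84 × (68.4 − 11.2) = 249440 kJ/h
Energy balance on cold side (adiabatic exchanger): Q = ṁ_c·Cp_c·(T_c,out − T_c,in)
T_c,out = -44.6 + 249440/(1810 × 2.24) = 16.923 °C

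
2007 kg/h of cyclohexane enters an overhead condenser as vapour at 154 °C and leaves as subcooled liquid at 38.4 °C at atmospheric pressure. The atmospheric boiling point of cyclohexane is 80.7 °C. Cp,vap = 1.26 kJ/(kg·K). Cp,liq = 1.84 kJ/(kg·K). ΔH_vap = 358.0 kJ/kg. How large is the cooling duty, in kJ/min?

Q_c = 17700 kJ/min

vapour 154→80.7 °C: -92.358 kJ/kg
condensation at 80.7 °C: -358 kJ/kg
liquid 80.7→38.4 °C: -77.832 kJ/kg
Δh = -92.358 + -358 + -77.832 = -528.19 kJ/kg
Q = ṁ·Δh = 2007 kg/h × -528.19 kJ/kg = -1.0601e+06 kJ/h
|Q| = 294.47 kW = 17668 kJ/min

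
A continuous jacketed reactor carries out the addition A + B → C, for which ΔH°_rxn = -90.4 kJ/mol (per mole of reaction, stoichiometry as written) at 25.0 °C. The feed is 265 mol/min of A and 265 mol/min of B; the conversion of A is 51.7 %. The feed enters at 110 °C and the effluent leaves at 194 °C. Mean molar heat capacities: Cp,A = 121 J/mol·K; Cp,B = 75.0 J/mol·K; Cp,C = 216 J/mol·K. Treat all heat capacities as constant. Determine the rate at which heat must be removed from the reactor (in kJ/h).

Q_out = 454000 kJ/h

Extent of reaction ξ = 0.517 × 265 = 137 mol/min
Reaction term: ξ·ΔH°_rxn = 137 × -90.4 = -12385 kJ/min
Sensible, feed 110→25 °C: -4414.9 kJ/min
Outlet flows (mol/min): A 128, B 128, C 137
Sensible, products 25→194 °C: 9240.9 kJ/min
Q = ΔH = -7559.2 kJ/min = -125.99 kW
Heat removed = 453550 kJ/h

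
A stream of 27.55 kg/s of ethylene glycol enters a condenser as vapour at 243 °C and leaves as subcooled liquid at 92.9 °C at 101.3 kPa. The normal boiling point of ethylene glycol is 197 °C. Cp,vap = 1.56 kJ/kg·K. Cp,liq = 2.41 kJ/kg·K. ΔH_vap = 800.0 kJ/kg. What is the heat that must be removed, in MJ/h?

vapour 243→197 °C: -71.76 kJ/kg
condensation at 197 °C: -800 kJ/kg
liquid 197→92.9 °C: -250.88 kJ/kg
Δh = -71.76 + -800 + -250.88 = -1122.6 kJ/kg
Q = ṁ·Δh = 27.55 kg/s × -1122.6 kJ/kg = -30929 kJ/s
|Q| = 30929 kW = 111340 MJ/h

Q_c = 111000 MJ/h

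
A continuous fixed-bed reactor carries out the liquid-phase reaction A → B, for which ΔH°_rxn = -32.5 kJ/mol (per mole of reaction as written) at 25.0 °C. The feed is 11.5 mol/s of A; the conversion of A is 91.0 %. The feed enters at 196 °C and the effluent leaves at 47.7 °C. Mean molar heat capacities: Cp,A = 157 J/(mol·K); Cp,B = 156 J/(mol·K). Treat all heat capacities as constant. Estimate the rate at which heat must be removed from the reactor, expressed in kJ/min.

Q_out = 36500 kJ/min

Extent of reaction ξ = 0.910 × 11.5 = 10.465 mol/s
Reaction term: ξ·ΔH°_rxn = 10.465 × -32.5 = -340.11 kJ/s
Sensible, feed 196→25 °C: -308.74 kJ/s
Outlet flows (mol/s): A 1.035, B 10.465
Sensible, products 25→47.7 °C: 40.747 kJ/s
Q = ΔH = -608.11 kJ/s = -608.11 kW
Heat removed = 36486 kJ/min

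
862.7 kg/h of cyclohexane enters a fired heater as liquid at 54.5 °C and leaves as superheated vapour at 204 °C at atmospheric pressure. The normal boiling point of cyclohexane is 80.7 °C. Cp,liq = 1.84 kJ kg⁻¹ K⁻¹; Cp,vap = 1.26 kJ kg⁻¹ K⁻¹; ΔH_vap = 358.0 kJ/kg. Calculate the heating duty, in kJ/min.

liquid 54.5→80.7 °C: 48.208 kJ/kg
vaporisation at 80.7 °C: 358 kJ/kg
vapour 80.7→204 °C: 155.36 kJ/kg
Δh = 48.208 + 358 + 155.36 = 561.57 kJ/kg
Q = ṁ·Δh = 862.7 kg/h × 561.57 kJ/kg = 484460 kJ/h
|Q| = 134.57 kW = 8074.4 kJ/min

Q = 8070 kJ/min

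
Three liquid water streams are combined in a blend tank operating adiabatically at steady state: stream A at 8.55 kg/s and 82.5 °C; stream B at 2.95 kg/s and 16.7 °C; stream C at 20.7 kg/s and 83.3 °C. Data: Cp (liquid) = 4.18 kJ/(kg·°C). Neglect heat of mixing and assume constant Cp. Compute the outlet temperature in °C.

Adiabatic, steady state ⇒ Σ ṁᵢCp,ᵢ(T_out − Tᵢ) = 0
T_out = Σ ṁᵢCp,ᵢTᵢ / Σ ṁᵢCp,ᵢ
      = 10362 / 134.6 = 76.986 °C

T_out = 77.0 °C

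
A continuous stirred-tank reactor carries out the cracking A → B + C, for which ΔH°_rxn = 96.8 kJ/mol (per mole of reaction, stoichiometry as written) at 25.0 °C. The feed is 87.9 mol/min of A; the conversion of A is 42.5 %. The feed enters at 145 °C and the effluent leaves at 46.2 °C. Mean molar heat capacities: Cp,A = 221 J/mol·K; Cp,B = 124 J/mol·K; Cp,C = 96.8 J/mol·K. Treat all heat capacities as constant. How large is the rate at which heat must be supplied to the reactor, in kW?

Extent of reaction ξ = 0.425 × 87.9 = 37.358 mol/min
Reaction term: ξ·ΔH°_rxn = 37.358 × 96.8 = 3616.2 kJ/min
Sensible, feed 145→25 °C: -2331.1 kJ/min
Outlet flows (mol/min): A 50.543, B 37.358, C 37.358
Sensible, products 25→46.2 °C: 411.67 kJ/min
Q = ΔH = 1696.8 kJ/min = 28.279 kW
Heat supplied = 28.279 kW

Q_in = 28.3 kW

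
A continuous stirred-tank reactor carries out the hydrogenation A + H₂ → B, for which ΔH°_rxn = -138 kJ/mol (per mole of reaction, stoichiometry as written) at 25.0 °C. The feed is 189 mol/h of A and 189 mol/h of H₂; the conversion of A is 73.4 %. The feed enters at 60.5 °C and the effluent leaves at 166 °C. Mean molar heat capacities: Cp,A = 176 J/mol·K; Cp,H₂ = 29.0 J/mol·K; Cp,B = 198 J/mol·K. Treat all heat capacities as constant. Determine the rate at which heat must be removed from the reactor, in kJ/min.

Extent of reaction ξ = 0.734 × 189 = 138.73 mol/h
Reaction term: ξ·ΔH°_rxn = 138.73 × -138 = -19144 kJ/h
Sensible, feed 60.5→25 °C: -1375.4 kJ/h
Outlet flows (mol/h): A 50.274, H₂ 50.274, B 138.73
Sensible, products 25→166 °C: 5326.1 kJ/h
Q = ΔH = -15194 kJ/h = -4.2204 kW
Heat removed = 253.23 kJ/min

Q_out = 253 kJ/min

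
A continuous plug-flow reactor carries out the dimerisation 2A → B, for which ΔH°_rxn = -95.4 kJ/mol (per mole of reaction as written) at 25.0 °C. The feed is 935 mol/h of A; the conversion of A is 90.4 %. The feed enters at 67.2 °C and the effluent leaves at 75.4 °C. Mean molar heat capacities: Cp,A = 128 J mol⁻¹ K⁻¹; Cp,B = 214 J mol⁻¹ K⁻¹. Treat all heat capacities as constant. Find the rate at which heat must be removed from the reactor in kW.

Extent of reaction ξ = 0.904 × 935 / 2 = 422.62 mol/h
Reaction term: ξ·ΔH°_rxn = 422.62 × -95.4 = -40318 kJ/h
Sensible, feed 67.2→25 °C: -5050.5 kJ/h
Outlet flows (mol/h): A 89.76, B 422.62
Sensible, products 25→75.4 °C: 5137.3 kJ/h
Q = ΔH = -40231 kJ/h = -11.175 kW
Heat removed = 11.175 kW

Q_out = 11.2 kW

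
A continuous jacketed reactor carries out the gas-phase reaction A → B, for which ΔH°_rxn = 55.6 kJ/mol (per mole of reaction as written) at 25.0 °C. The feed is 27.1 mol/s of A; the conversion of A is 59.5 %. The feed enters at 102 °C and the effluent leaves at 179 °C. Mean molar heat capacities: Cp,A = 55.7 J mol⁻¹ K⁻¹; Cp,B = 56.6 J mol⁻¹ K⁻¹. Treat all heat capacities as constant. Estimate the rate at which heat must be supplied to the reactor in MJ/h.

Extent of reaction ξ = 0.595 × 27.1 = 16.125 mol/s
Reaction term: ξ·ΔH°_rxn = 16.125 × 55.6 = 896.52 kJ/s
Sensible, feed 102→25 °C: -116.23 kJ/s
Outlet flows (mol/s): A 10.976, B 16.125
Sensible, products 25→179 °C: 234.69 kJ/s
Q = ΔH = 1015 kJ/s = 1015 kW
Heat supplied = 3654 MJ/h

Q_in = 3650 MJ/h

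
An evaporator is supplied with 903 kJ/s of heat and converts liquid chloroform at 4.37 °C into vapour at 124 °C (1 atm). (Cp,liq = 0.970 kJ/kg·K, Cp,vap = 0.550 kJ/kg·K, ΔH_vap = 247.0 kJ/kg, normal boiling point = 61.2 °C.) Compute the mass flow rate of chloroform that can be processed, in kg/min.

ṁ = 161 kg/min

Δh = 0.970×(61.2−4.37) + 247.0 + 0.550×(124−61.2) = 336.67 kJ/kg
Q = 903 kJ/s = 903 kJ/s = 54180 kJ/min
ṁ = Q/Δh = 54180 / 336.67 = 160.93 kg/min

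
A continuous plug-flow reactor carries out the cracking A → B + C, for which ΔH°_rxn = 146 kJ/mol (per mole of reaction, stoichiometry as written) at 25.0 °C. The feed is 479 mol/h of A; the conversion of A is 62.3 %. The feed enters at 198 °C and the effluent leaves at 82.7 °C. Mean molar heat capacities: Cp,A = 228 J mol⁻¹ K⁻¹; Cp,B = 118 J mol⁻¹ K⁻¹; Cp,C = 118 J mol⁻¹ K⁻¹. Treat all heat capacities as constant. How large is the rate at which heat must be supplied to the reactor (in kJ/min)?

Extent of reaction ξ = 0.623 × 479 = 298.42 mol/h
Reaction term: ξ·ΔH°_rxn = 298.42 × 146 = 43569 kJ/h
Sensible, feed 198→25 °C: -18894 kJ/h
Outlet flows (mol/h): A 180.58, B 298.42, C 298.42
Sensible, products 25→82.7 °C: 6439.3 kJ/h
Q = ΔH = 31114 kJ/h = 8.6429 kW
Heat supplied = 518.57 kJ/min

Q_in = 519 kJ/min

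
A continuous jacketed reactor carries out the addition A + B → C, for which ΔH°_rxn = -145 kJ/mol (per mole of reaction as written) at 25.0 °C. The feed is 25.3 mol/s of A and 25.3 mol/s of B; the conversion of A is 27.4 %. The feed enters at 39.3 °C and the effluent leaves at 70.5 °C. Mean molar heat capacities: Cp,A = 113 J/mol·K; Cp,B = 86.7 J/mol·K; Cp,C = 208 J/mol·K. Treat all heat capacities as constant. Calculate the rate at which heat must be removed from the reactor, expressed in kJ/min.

Q_out = 50700 kJ/min

Extent of reaction ξ = 0.274 × 25.3 = 6.9322 mol/s
Reaction term: ξ·ΔH°_rxn = 6.9322 × -145 = -1005.2 kJ/s
Sensible, feed 39.3→25 °C: -72.249 kJ/s
Outlet flows (mol/s): A 18.368, B 18.368, C 6.9322
Sensible, products 25→70.5 °C: 232.5 kJ/s
Q = ΔH = -844.92 kJ/s = -844.92 kW
Heat removed = 50695 kJ/min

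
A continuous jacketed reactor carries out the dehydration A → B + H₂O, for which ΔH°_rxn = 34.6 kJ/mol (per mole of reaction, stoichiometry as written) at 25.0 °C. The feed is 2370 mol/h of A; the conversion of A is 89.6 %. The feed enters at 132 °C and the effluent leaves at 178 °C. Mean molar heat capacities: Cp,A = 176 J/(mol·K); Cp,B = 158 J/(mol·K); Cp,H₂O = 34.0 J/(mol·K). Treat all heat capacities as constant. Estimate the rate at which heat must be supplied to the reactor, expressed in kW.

Q_in = 27.2 kW

Extent of reaction ξ = 0.896 × 2370 = 2123.5 mol/h
Reaction term: ξ·ΔH°_rxn = 2123.5 × 34.6 = 73474 kJ/h
Sensible, feed 132→25 °C: -44632 kJ/h
Outlet flows (mol/h): A 246.48, B 2123.5, H₂O 2123.5
Sensible, products 25→178 °C: 69018 kJ/h
Q = ΔH = 97860 kJ/h = 27.183 kW
Heat supplied = 27.183 kW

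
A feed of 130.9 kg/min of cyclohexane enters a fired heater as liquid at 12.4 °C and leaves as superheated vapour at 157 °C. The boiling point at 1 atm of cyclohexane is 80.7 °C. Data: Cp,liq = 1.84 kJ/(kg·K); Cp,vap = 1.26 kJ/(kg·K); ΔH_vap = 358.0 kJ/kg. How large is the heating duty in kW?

liquid 12.4→80.7 °C: 125.67 kJ/kg
vaporisation at 80.7 °C: 358 kJ/kg
vapour 80.7→157 °C: 96.138 kJ/kg
Δh = 125.67 + 358 + 96.138 = 579.81 kJ/kg
Q = ṁ·Δh = 130.9 kg/min × 579.81 kJ/kg = 75897 kJ/min
|Q| = 1265 kW

Q = 1260 kW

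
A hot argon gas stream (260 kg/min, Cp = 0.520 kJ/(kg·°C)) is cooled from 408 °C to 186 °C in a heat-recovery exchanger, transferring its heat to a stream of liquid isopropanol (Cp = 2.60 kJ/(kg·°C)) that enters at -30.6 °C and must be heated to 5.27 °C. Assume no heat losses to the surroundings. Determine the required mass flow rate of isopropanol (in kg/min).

ṁ_c = 322 kg/min

Heat released by hot stream: Q = 260 × 0.520 × (408 − 186) = 30014 kJ/min
Energy balance on cold side (adiabatic exchanger): Q = ṁ_c·Cp_c·(T_c,out − T_c,in)
ṁ_c = 30014 / [2.60 × (5.27 − -30.6)] = 321.83 kg/min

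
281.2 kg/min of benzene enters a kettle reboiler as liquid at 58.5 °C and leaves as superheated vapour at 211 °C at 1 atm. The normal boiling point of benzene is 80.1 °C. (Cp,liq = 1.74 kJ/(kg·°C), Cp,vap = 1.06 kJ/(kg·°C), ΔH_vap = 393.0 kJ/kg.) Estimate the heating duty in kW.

liquid 58.5→80.1 °C: 37.584 kJ/kg
vaporisation at 80.1 °C: 393 kJ/kg
vapour 80.1→211 °C: 138.75 kJ/kg
Δh = 37.584 + 393 + 138.75 = 569.34 kJ/kg
Q = ṁ·Δh = 281.2 kg/min × 569.34 kJ/kg = 160100 kJ/min
|Q| = 2668.3 kW

Q = 2670 kW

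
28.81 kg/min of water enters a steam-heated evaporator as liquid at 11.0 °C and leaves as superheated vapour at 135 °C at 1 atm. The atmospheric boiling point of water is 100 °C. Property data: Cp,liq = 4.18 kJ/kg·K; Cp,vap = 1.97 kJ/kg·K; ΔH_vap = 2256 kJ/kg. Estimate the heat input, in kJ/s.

Q = 1290 kJ/s

liquid 11.0→100 °C: 372.02 kJ/kg
vaporisation at 100 °C: 2256 kJ/kg
vapour 100→135 °C: 68.95 kJ/kg
Δh = 372.02 + 2256 + 68.95 = 2697 kJ/kg
Q = ṁ·Δh = 28.81 kg/min × 2697 kJ/kg = 77700 kJ/min
|Q| = 1295 kW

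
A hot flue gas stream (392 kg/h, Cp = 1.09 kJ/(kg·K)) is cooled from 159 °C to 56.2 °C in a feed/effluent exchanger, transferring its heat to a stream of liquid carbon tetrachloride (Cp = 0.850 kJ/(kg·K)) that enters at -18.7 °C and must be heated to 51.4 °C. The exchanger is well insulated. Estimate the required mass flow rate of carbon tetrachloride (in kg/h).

Heat released by hot stream: Q = 392 × 1.09 × (159 − 56.2) = 43924 kJ/h
Energy balance on cold side (adiabatic exchanger): Q = ṁ_c·Cp_c·(T_c,out − T_c,in)
ṁ_c = 43924 / [0.850 × (51.4 − -18.7)] = 737.17 kg/h

ṁ_c = 737 kg/h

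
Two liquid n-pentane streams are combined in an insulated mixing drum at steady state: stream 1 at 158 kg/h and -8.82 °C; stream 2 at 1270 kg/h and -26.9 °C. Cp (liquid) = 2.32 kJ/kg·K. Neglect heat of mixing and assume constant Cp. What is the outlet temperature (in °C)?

T_out = -24.9 °C

Energy balance with Q = 0: Σ ṁᵢCp,ᵢ(T_out − Tᵢ) = 0
T_out = Σ ṁᵢCp,ᵢTᵢ / Σ ṁᵢCp,ᵢ
      = -82491 / 3313 = -24.9 °C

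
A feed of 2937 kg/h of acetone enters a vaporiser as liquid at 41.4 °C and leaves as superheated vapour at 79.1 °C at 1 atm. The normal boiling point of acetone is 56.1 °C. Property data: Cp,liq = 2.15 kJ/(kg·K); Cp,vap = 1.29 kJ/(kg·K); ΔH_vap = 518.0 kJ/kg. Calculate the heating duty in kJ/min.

Q = 28400 kJ/min

liquid 41.4→56.1 °C: 31.605 kJ/kg
vaporisation at 56.1 °C: 518 kJ/kg
vapour 56.1→79.1 °C: 29.67 kJ/kg
Δh = 31.605 + 518 + 29.67 = 579.27 kJ/kg
Q = ṁ·Δh = 2937 kg/h × 579.27 kJ/kg = 1.7013e+06 kJ/h
|Q| = 472.59 kW = 28356 kJ/min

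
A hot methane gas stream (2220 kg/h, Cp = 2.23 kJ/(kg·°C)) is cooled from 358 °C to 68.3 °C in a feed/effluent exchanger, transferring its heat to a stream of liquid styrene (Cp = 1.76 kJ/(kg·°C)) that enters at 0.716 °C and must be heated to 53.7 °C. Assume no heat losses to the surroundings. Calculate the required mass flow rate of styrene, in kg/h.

ṁ_c = 15400 kg/h

Heat released by hot stream: Q = 2220 × 2.23 × (358 − 68.3) = 1.4342e+06 kJ/h
Energy balance on cold side (adiabatic exchanger): Q = ṁ_c·Cp_c·(T_c,out − T_c,in)
ṁ_c = 1.4342e+06 / [1.76 × (53.7 − 0.716)] = 15380 kg/h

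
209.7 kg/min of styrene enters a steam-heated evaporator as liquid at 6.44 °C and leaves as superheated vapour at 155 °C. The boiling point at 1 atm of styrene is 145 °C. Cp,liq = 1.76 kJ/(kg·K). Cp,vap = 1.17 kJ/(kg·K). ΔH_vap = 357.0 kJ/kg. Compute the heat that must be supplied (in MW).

Q = 2.14 MW

liquid 6.44→145 °C: 243.87 kJ/kg
vaporisation at 145 °C: 357 kJ/kg
vapour 145→155 °C: 11.7 kJ/kg
Δh = 243.87 + 357 + 11.7 = 612.57 kJ/kg
Q = ṁ·Δh = 209.7 kg/min × 612.57 kJ/kg = 128460 kJ/min
|Q| = 2140.9 kW = 2.1409 MW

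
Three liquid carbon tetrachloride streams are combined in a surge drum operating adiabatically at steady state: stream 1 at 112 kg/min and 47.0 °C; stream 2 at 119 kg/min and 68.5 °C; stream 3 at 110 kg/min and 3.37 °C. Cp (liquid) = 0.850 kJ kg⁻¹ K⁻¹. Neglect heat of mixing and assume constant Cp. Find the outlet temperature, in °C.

Adiabatic, steady state ⇒ Σ ṁᵢCp,ᵢ(T_out − Tᵢ) = 0
Σ ṁᵢCp,ᵢTᵢ = 112×0.850×47.0 + 119×0.850×68.5 + 110×0.850×3.37 = 11718
Σ ṁᵢCp,ᵢ = 112×0.850 + 119×0.850 + 110×0.850 = 289.85
T_out = 11718 / 289.85 = 40.429 °C

T_out = 40.4 °C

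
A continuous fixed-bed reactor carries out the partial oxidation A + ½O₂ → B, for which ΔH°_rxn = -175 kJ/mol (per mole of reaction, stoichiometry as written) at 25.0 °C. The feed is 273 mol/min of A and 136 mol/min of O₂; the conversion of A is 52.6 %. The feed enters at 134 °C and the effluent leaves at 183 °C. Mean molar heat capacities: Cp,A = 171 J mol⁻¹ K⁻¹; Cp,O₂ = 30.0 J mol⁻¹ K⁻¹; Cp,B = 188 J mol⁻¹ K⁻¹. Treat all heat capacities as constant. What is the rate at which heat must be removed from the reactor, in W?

Q_out = 377000 W

Extent of reaction ξ = 0.526 × 273 = 143.6 mol/min
Reaction term: ξ·ΔH°_rxn = 143.6 × -175 = -25130 kJ/min
Sensible, feed 134→25 °C: -5533.2 kJ/min
Outlet flows (mol/min): A 129.4, O₂ 64.201, B 143.6
Sensible, products 25→183 °C: 8065.9 kJ/min
Q = ΔH = -22597 kJ/min = -376.61 kW
Heat removed = 376610 W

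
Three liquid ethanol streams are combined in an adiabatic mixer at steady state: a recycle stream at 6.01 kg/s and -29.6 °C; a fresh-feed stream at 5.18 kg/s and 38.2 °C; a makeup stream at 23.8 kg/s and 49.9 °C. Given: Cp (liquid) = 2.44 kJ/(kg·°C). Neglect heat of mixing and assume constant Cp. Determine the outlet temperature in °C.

Energy balance with Q = 0: Σ ṁᵢCp,ᵢ(T_out − Tᵢ) = 0
T_out = Σ ṁᵢCp,ᵢTᵢ / Σ ṁᵢCp,ᵢ
      = 2946.5 / 85.376 = 34.513 °C

T_out = 34.5 °C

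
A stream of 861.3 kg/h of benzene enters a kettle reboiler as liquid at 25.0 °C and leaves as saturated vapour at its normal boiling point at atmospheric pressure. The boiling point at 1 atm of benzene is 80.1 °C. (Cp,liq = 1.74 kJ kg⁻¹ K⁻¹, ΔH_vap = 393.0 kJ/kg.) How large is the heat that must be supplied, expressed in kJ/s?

liquid 25.0→80.1 °C: 95.874 kJ/kg
vaporisation at 80.1 °C: 393 kJ/kg
Δh = 95.874 + 393 = 488.87 kJ/kg
Q = ṁ·Δh = 861.3 kg/h × 488.87 kJ/kg = 421070 kJ/h
|Q| = 116.96 kW

Q = 117 kJ/s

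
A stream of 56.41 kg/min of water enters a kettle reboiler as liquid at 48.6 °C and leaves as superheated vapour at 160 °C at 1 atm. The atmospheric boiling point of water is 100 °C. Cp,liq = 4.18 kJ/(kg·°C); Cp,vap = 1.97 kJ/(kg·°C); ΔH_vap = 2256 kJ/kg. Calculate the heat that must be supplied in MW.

liquid 48.6→100 °C: 214.85 kJ/kg
vaporisation at 100 °C: 2256 kJ/kg
vapour 100→160 °C: 118.2 kJ/kg
Δh = 214.85 + 2256 + 118.2 = 2589.1 kJ/kg
Q = ṁ·Δh = 56.41 kg/min × 2589.1 kJ/kg = 146050 kJ/min
|Q| = 2434.1 kW = 2.4341 MW

Q = 2.43 MW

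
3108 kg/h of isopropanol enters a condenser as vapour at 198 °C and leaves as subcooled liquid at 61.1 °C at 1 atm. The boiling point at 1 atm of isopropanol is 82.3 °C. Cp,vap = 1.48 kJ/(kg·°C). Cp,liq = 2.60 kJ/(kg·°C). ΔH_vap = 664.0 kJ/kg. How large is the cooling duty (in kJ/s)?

vapour 198→82.3 °C: -171.24 kJ/kg
condensation at 82.3 °C: -664 kJ/kg
liquid 82.3→61.1 °C: -55.12 kJ/kg
Δh = -171.24 + -664 + -55.12 = -890.36 kJ/kg
Q = ṁ·Δh = 3108 kg/h × -890.36 kJ/kg = -2.7672e+06 kJ/h
|Q| = 768.67 kW

Q_c = 769 kJ/s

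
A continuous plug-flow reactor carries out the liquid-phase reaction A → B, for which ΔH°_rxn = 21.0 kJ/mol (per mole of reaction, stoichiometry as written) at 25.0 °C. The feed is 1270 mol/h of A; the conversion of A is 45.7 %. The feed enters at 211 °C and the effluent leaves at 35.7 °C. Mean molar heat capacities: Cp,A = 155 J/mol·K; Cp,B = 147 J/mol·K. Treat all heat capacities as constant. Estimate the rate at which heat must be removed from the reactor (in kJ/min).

Extent of reaction ξ = 0.457 × 1270 = 580.39 mol/h
Reaction term: ξ·ΔH°_rxn = 580.39 × 21.0 = 12188 kJ/h
Sensible, feed 211→25 °C: -36614 kJ/h
Outlet flows (mol/h): A 689.61, B 580.39
Sensible, products 25→35.7 °C: 2056.6 kJ/h
Q = ΔH = -22369 kJ/h = -6.2137 kW
Heat removed = 372.82 kJ/min

Q_out = 373 kJ/min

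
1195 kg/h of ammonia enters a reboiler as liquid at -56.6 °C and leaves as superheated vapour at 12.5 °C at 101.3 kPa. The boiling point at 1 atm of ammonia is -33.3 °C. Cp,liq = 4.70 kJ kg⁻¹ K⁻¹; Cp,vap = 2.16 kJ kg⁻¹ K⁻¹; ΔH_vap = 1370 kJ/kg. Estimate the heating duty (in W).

Q = 524000 W

liquid -56.6→-33.3 °C: 109.51 kJ/kg
vaporisation at -33.3 °C: 1370 kJ/kg
vapour -33.3→12.5 °C: 98.928 kJ/kg
Δh = 109.51 + 1370 + 98.928 = 1578.4 kJ/kg
Q = ṁ·Δh = 1195 kg/h × 1578.4 kJ/kg = 1.8862e+06 kJ/h
|Q| = 523.95 kW = 523950 W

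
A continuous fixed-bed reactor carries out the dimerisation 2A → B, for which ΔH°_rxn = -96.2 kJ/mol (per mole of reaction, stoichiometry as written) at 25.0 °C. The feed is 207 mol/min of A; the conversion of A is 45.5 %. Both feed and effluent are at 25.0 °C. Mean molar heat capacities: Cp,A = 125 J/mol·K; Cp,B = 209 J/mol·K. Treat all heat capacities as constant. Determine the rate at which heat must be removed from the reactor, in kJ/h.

Extent of reaction ξ = 0.455 × 207 / 2 = 47.093 mol/min
Reaction term: ξ·ΔH°_rxn = 47.093 × -96.2 = -4530.3 kJ/min
Q = ΔH = -4530.3 kJ/min = -75.505 kW
Heat removed = 271820 kJ/h

Q_out = 272000 kJ/h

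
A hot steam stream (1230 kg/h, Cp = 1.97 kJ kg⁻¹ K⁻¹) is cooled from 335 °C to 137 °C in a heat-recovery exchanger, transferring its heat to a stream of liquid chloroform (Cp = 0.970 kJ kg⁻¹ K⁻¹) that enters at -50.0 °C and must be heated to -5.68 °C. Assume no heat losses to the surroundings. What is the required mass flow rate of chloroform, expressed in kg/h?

ṁ_c = 11200 kg/h

Heat released by hot stream: Q = 1230 × 1.97 × (335 − 137) = 479770 kJ/h
Energy balance on cold side (adiabatic exchanger): Q = ṁ_c·Cp_c·(T_c,out − T_c,in)
ṁ_c = 479770 / [0.970 × (-5.68 − -50.0)] = 11160 kg/h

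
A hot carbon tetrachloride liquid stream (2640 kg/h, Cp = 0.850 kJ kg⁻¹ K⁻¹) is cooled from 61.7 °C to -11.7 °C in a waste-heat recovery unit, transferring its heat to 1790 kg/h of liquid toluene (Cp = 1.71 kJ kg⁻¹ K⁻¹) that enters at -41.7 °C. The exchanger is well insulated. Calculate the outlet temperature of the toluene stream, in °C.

T_c,out = 12.1 °C

Heat released by hot stream: Q = 2640 × 0.850 × (61.7 − -11.7) = 164710 kJ/h
Energy balance on cold side (adiabatic exchanger): Q = ṁ_c·Cp_c·(T_c,out − T_c,in)
T_c,out = -41.7 + 164710/(1790 × 1.71) = 12.111 °C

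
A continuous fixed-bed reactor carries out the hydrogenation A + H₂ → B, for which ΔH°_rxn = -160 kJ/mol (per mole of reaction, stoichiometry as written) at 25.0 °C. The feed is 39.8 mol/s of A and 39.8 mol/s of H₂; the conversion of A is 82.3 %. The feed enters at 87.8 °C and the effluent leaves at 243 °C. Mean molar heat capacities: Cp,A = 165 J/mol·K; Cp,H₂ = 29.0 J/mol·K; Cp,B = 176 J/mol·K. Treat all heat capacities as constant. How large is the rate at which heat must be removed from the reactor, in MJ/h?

Extent of reaction ξ = 0.823 × 39.8 = 32.755 mol/s
Reaction term: ξ·ΔH°_rxn = 32.755 × -160 = -5240.9 kJ/s
Sensible, feed 87.8→25 °C: -484.89 kJ/s
Outlet flows (mol/s): A 7.0446, H₂ 7.0446, B 32.755
Sensible, products 25→243 °C: 1554.7 kJ/s
Q = ΔH = -4171.1 kJ/s = -4171.1 kW
Heat removed = 15016 MJ/h

Q_out = 15000 MJ/h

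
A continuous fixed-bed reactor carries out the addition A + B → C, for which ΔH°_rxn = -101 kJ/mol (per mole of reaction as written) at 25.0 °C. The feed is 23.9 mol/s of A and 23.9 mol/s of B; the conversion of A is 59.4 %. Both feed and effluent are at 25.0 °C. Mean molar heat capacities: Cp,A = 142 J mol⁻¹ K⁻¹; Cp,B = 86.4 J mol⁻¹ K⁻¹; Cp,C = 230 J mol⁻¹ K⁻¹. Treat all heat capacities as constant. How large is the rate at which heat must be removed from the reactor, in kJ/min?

Q_out = 86000 kJ/min

Extent of reaction ξ = 0.594 × 23.9 = 14.197 mol/s
Reaction term: ξ·ΔH°_rxn = 14.197 × -101 = -1433.9 kJ/s
Q = ΔH = -1433.9 kJ/s = -1433.9 kW
Heat removed = 86031 kJ/min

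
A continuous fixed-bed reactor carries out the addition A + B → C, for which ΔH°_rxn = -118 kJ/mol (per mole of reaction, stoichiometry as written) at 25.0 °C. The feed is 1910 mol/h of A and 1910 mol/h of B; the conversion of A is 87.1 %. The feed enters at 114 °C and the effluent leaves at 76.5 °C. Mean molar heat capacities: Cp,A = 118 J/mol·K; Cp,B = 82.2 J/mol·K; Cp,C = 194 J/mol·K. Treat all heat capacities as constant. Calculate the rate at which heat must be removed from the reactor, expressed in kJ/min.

Q_out = 3520 kJ/min

Extent of reaction ξ = 0.871 × 1910 = 1663.6 mol/h
Reaction term: ξ·ΔH°_rxn = 1663.6 × -118 = -196310 kJ/h
Sensible, feed 114→25 °C: -34032 kJ/h
Outlet flows (mol/h): A 246.39, B 246.39, C 1663.6
Sensible, products 25→76.5 °C: 19161 kJ/h
Q = ΔH = -211180 kJ/h = -58.66 kW
Heat removed = 3519.6 kJ/min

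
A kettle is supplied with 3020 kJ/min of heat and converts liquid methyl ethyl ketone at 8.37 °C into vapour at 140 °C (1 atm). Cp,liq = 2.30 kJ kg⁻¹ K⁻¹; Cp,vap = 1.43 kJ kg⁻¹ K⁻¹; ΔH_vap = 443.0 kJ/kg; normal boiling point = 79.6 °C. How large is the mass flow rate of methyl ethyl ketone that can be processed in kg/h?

Δh = 2.30×(79.6−8.37) + 443.0 + 1.43×(140−79.6) = 693.2 kJ/kg
Q = 3020 kJ/min = 50.333 kJ/s = 181200 kJ/h
ṁ = Q/Δh = 181200 / 693.2 = 261.4 kg/h

ṁ = 261 kg/h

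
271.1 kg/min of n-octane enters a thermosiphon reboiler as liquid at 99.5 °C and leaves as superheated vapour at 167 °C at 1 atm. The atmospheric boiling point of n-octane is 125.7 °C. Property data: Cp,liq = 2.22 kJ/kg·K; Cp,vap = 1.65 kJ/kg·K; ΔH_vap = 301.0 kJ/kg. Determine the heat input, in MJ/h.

liquid 99.5→125.7 °C: 58.164 kJ/kg
vaporisation at 125.7 °C: 301 kJ/kg
vapour 125.7→167 °C: 68.145 kJ/kg
Δh = 58.164 + 301 + 68.145 = 427.31 kJ/kg
Q = ṁ·Δh = 271.1 kg/min × 427.31 kJ/kg = 115840 kJ/min
|Q| = 1930.7 kW = 6950.6 MJ/h

Q = 6950 MJ/h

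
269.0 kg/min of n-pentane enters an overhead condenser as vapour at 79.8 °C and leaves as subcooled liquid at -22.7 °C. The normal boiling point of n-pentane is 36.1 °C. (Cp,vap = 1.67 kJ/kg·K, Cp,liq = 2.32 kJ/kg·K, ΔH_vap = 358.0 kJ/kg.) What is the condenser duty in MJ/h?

Q_c = 9160 MJ/h

vapour 79.8→36.1 °C: -72.979 kJ/kg
condensation at 36.1 °C: -358 kJ/kg
liquid 36.1→-22.7 °C: -136.42 kJ/kg
Δh = -72.979 + -358 + -136.42 = -567.39 kJ/kg
Q = ṁ·Δh = 269.0 kg/min × -567.39 kJ/kg = -152630 kJ/min
|Q| = 2543.8 kW = 9157.8 MJ/h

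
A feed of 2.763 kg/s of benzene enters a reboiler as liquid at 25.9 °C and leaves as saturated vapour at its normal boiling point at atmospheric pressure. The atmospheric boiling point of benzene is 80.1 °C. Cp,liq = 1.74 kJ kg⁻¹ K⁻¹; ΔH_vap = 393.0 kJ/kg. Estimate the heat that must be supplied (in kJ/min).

liquid 25.9→80.1 °C: 94.308 kJ/kg
vaporisation at 80.1 °C: 393 kJ/kg
Δh = 94.308 + 393 = 487.31 kJ/kg
Q = ṁ·Δh = 2.763 kg/s × 487.31 kJ/kg = 1346.4 kJ/s
|Q| = 1346.4 kW = 80786 kJ/min

Q = 80800 kJ/min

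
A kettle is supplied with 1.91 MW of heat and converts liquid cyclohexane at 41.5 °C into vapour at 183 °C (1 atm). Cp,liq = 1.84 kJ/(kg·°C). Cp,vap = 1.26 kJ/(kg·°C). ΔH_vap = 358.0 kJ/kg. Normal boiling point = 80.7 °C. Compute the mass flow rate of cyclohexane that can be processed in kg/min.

Δh = 1.84×(80.7−41.5) + 358.0 + 1.26×(183−80.7) = 559.03 kJ/kg
Q = 1.91 MW = 1910 kJ/s = 114600 kJ/min
ṁ = Q/Δh = 114600 / 559.03 = 205 kg/min

ṁ = 205 kg/min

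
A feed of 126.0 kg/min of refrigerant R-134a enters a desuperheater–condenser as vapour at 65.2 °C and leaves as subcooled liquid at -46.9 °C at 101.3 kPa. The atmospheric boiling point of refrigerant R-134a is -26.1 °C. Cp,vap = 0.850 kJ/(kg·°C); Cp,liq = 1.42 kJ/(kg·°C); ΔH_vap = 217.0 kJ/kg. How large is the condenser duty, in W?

vapour 65.2→-26.1 °C: -77.605 kJ/kg
condensation at -26.1 °C: -217 kJ/kg
liquid -26.1→-46.9 °C: -29.536 kJ/kg
Δh = -77.605 + -217 + -29.536 = -324.14 kJ/kg
Q = ṁ·Δh = 126.0 kg/min × -324.14 kJ/kg = -40842 kJ/min
|Q| = 680.7 kW = 680700 W

Q_c = 681000 W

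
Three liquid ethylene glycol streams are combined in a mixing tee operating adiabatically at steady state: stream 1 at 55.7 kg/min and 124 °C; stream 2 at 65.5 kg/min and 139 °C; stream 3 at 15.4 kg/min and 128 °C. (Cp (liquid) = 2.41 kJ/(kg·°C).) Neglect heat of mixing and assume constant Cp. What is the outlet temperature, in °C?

No heat crosses the boundary, so H_out = H_in.
T_out = Σ ṁᵢCp,ᵢTᵢ / Σ ṁᵢCp,ᵢ
      = 43338 / 329.21 = 131.64 °C

T_out = 132 °C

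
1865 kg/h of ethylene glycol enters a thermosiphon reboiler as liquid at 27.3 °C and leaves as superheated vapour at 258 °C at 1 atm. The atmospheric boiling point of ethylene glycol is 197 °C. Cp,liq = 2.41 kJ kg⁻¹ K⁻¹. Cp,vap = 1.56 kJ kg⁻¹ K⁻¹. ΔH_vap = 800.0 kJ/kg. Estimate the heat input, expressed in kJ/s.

liquid 27.3→197 °C: 408.98 kJ/kg
vaporisation at 197 °C: 800 kJ/kg
vapour 197→258 °C: 95.16 kJ/kg
Δh = 408.98 + 800 + 95.16 = 1304.1 kJ/kg
Q = ṁ·Δh = 1865 kg/h × 1304.1 kJ/kg = 2.4322e+06 kJ/h
|Q| = 675.62 kW

Q = 676 kJ/s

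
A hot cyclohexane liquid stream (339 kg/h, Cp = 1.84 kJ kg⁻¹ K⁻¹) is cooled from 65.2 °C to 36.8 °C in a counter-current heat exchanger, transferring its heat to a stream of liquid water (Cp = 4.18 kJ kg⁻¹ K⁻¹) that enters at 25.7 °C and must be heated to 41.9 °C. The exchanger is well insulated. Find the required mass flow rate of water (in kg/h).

ṁ_c = 262 kg/h

Heat released by hot stream: Q = 339 × 1.84 × (65.2 − 36.8) = 17715 kJ/h
Energy balance on cold side (adiabatic exchanger): Q = ṁ_c·Cp_c·(T_c,out − T_c,in)
ṁ_c = 17715 / [4.18 × (41.9 − 25.7)] = 261.6 kg/h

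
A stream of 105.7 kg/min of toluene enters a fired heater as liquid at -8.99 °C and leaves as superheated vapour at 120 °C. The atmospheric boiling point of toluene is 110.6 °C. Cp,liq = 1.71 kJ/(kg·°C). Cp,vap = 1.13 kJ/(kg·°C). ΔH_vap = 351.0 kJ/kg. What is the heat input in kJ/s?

Q = 997 kJ/s

liquid -8.99→110.6 °C: 204.5 kJ/kg
vaporisation at 110.6 °C: 351 kJ/kg
vapour 110.6→120 °C: 10.622 kJ/kg
Δh = 204.5 + 351 + 10.622 = 566.12 kJ/kg
Q = ṁ·Δh = 105.7 kg/min × 566.12 kJ/kg = 59839 kJ/min
|Q| = 997.32 kW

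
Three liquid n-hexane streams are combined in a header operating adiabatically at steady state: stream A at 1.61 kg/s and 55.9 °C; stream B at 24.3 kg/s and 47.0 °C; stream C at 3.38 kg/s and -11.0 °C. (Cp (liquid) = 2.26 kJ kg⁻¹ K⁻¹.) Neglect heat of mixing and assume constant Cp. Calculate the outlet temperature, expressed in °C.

T_out = 40.8 °C

Adiabatic, steady state ⇒ Σ ṁᵢCp,ᵢ(T_out − Tᵢ) = 0
Σ ṁᵢCp,ᵢTᵢ = 1.61×2.26×55.9 + 24.3×2.26×47.0 + 3.38×2.26×-11.0 = 2700.5
Σ ṁᵢCp,ᵢ = 1.61×2.26 + 24.3×2.26 + 3.38×2.26 = 66.195
T_out = 2700.5 / 66.195 = 40.796 °C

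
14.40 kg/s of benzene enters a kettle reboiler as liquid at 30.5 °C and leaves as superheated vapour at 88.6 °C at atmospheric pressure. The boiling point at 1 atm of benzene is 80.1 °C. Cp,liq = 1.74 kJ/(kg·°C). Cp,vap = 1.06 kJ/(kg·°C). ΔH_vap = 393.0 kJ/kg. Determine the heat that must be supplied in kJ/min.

liquid 30.5→80.1 °C: 86.304 kJ/kg
vaporisation at 80.1 °C: 393 kJ/kg
vapour 80.1→88.6 °C: 9.01 kJ/kg
Δh = 86.304 + 393 + 9.01 = 488.31 kJ/kg
Q = ṁ·Δh = 14.40 kg/s × 488.31 kJ/kg = 7031.7 kJ/s
|Q| = 7031.7 kW = 421900 kJ/min

Q = 422000 kJ/min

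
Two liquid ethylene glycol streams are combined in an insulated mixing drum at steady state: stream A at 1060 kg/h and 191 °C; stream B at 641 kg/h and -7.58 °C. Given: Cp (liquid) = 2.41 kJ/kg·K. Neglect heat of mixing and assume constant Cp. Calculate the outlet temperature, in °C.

Energy balance with Q = 0: Σ ṁᵢCp,ᵢ(T_out − Tᵢ) = 0
T_out = Σ ṁᵢCp,ᵢTᵢ / Σ ṁᵢCp,ᵢ
      = 476220 / 4099.4 = 116.17 °C

T_out = 116 °C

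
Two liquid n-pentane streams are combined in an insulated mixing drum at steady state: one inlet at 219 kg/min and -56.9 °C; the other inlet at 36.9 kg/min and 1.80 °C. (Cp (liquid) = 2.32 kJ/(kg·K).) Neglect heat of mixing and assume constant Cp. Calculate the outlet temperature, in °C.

T_out = -48.4 °C

No heat crosses the boundary, so H_out = H_in.
T_out = Σ ṁᵢCp,ᵢTᵢ / Σ ṁᵢCp,ᵢ
      = -28756 / 593.69 = -48.436 °C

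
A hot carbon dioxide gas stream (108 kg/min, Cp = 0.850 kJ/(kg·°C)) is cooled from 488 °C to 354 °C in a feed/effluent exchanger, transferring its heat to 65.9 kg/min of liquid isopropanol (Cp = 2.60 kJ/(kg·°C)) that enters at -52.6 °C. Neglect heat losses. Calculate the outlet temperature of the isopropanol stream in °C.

Heat released by hot stream: Q = 108 × 0.850 × (488 − 354) = 12301 kJ/min
Energy balance on cold side (adiabatic exchanger): Q = ṁ_c·Cp_c·(T_c,out − T_c,in)
T_c,out = -52.6 + 12301/(65.9 × 2.60) = 19.194 °C

T_c,out = 19.2 °C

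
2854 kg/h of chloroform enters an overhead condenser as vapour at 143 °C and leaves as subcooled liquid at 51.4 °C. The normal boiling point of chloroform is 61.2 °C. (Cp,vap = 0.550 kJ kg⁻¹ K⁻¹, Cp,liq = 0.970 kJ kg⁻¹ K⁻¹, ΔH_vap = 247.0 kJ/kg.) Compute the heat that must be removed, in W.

vapour 143→61.2 °C: -44.99 kJ/kg
condensation at 61.2 °C: -247 kJ/kg
liquid 61.2→51.4 °C: -9.506 kJ/kg
Δh = -44.99 + -247 + -9.506 = -301.5 kJ/kg
Q = ṁ·Δh = 2854 kg/h × -301.5 kJ/kg = -860470 kJ/h
|Q| = 239.02 kW = 239020 W

Q_c = 239000 W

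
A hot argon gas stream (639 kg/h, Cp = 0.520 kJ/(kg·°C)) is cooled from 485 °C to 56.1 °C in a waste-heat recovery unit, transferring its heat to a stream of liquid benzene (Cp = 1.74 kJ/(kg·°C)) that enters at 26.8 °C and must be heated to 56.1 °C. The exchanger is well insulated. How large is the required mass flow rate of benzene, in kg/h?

Heat released by hot stream: Q = 639 × 0.520 × (485 − 56.1) = 142510 kJ/h
Energy balance on cold side (adiabatic exchanger): Q = ṁ_c·Cp_c·(T_c,out − T_c,in)
ṁ_c = 142510 / [1.74 × (56.1 − 26.8)] = 2795.4 kg/h

ṁ_c = 2800 kg/h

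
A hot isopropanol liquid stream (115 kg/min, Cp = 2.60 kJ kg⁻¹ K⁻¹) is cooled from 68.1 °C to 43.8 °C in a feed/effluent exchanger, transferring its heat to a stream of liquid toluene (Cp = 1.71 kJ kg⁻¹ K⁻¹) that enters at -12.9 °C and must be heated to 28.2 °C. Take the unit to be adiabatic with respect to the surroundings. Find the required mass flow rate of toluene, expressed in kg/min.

ṁ_c = 103 kg/min

Heat released by hot stream: Q = 115 × 2.60 × (68.1 − 43.8) = 7265.7 kJ/min
Energy balance on cold side (adiabatic exchanger): Q = ṁ_c·Cp_c·(T_c,out − T_c,in)
ṁ_c = 7265.7 / [1.71 × (28.2 − -12.9)] = 103.38 kg/min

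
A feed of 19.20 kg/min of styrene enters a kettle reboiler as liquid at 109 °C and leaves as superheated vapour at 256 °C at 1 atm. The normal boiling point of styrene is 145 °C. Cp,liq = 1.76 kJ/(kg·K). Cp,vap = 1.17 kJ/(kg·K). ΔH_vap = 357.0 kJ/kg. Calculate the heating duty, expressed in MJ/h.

liquid 109→145 °C: 63.36 kJ/kg
vaporisation at 145 °C: 357 kJ/kg
vapour 145→256 °C: 129.87 kJ/kg
Δh = 63.36 + 357 + 129.87 = 550.23 kJ/kg
Q = ṁ·Δh = 19.20 kg/min × 550.23 kJ/kg = 10564 kJ/min
|Q| = 176.07 kW = 633.86 MJ/h

Q = 634 MJ/h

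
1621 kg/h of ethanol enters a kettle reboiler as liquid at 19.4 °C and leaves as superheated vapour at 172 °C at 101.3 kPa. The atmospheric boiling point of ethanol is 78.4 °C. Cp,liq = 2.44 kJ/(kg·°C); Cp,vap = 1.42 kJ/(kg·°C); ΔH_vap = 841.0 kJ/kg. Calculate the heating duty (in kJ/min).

liquid 19.4→78.4 °C: 143.96 kJ/kg
vaporisation at 78.4 °C: 841 kJ/kg
vapour 78.4→172 °C: 132.91 kJ/kg
Δh = 143.96 + 841 + 132.91 = 1117.9 kJ/kg
Q = ṁ·Δh = 1621 kg/h × 1117.9 kJ/kg = 1.8121e+06 kJ/h
|Q| = 503.35 kW = 30201 kJ/min

Q = 30200 kJ/min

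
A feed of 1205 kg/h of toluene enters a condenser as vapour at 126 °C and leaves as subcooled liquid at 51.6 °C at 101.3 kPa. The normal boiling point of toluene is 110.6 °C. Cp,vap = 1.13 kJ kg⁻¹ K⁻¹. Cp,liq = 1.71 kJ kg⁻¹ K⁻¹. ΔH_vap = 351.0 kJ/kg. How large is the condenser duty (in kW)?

vapour 126→110.6 °C: -17.402 kJ/kg
condensation at 110.6 °C: -351 kJ/kg
liquid 110.6→51.6 °C: -100.89 kJ/kg
Δh = -17.402 + -351 + -100.89 = -469.29 kJ/kg
Q = ṁ·Δh = 1205 kg/h × -469.29 kJ/kg = -565500 kJ/h
|Q| = 157.08 kW

Q_c = 157 kW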